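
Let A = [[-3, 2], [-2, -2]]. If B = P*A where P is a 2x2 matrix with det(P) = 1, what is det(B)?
10

By the multiplicative property of determinants, det(B) = det(P*A) = det(P) * det(A) = det(A),
so the determinant is invariant under multiplication by any determinant-1 matrix; we just need det(A).

det(A) = (-3)(-2) - (2)(-2) = 6 - (-4) = 10

Therefore det(B) = 1 * 10 = 10.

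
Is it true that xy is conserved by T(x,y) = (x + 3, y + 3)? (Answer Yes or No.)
No

Substitute T(x,y) = (x + 3, y + 3) into the expression and compare with the original.

Original: xy
After applying T: (x + 3)(y + 3) = xy + 3x + 3y + 9

This differs from the original xy (difference: 3x + 3y + 9), so the expression is NOT invariant.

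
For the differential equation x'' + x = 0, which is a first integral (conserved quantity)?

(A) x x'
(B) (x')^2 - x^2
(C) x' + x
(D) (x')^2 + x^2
D

A first integral I satisfies dI/dt = 0 along every solution. Differentiate each option and use the equation of motion:
(A) d/dt[x x'] = (x')^2 + x x'' = (x')^2 - x^2, not identically 0
(B) d/dt[(x')^2 - x^2] = 2x'x'' - 2x x' = -4x x', not identically 0
(C) d/dt[x' + x] = x'' + x' = -x + x', not identically 0
(D) d/dt[(x')^2 + x^2] = 2x'x'' + 2x x' = 2x'(-x) + 2x x' = 0

Only (D) has zero time-derivative. So the energy-like quantity (x')^2 + x^2 is the first integral.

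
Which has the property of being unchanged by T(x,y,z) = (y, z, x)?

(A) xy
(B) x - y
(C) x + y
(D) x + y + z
D

Apply T(x,y,z) = (y, z, x) to each option, i.e. replace (x, y, z) by the transformed coordinates.
Substitute the transformed coordinates into each option and compare with the original:
(A) xy  ->  (y)(z) = yz   [differs from xy: not invariant]
(B) x - y  ->  (y) - (z) = y - z   [differs from x - y: not invariant]
(C) x + y  ->  (y) + (z) = y + z   [differs from x + y: not invariant]
(D) x + y + z  ->  (y) + (z) + (x) = x + y + z   [equals x + y + z: invariant]

Only option (D), x + y + z, is unchanged by the transformation.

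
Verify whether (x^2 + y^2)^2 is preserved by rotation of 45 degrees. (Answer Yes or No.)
Yes

Applying rotation by 45 degrees: x' = x*cos(45 degrees) - y*sin(45 degrees) = sqrt(2)x/2 - sqrt(2)y/2, y' = x*sin(45 degrees) + y*cos(45 degrees) = sqrt(2)x/2 + sqrt(2)y/2

Substituting into (x^2 + y^2)^2:
((sqrt(2)x/2 - sqrt(2)y/2)^2 + (sqrt(2)x/2 + sqrt(2)y/2)^2)^2
= x^4 + 2x^2y^2 + y^4 = (x^2 + y^2)^2

This equals the original expression (x^2 + y^2)^2, so it IS invariant.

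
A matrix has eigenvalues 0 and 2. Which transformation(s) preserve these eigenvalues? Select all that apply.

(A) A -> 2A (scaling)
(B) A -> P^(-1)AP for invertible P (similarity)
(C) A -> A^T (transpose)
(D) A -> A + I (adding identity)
B and C

Eigenvalues are preserved by:
1. Similarity transformations: A -> P^(-1)AP (same characteristic polynomial)
2. Transpose: A^T has the same eigenvalues as A

Eigenvalues are NOT preserved by:
- Adding identity: eigenvalues become 0+1, 2+1
- Scaling: eigenvalues become 0, 4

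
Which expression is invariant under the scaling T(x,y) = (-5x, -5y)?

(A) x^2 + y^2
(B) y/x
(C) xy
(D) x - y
B

Under the uniform scaling T(x,y) = (-5x, -5y):
Substitute the transformed coordinates into each option and compare with the original:
(A) x^2 + y^2  ->  (-5x)^2 + (-5y)^2 = 25x^2 + 25y^2   [differs from x^2 + y^2: not invariant]
(B) y/x  ->  (-5y)/(-5x) = y/x   [equals y/x: invariant]
(C) xy  ->  (-5x)(-5y) = 25xy   [differs from xy: not invariant]
(D) x - y  ->  (-5x) - (-5y) = -5x + 5y   [differs from x - y: not invariant]

Only option (B), y/x, is unchanged by the transformation.
The common factor -5 cancels in a ratio of coordinates, while sums, products and sums of squares pick up factors of -5 or 25.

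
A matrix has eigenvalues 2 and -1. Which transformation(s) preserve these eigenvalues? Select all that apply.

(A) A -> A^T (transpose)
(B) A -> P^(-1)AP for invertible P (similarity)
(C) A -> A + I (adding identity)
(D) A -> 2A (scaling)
A and B

Eigenvalues are preserved by:
1. Similarity transformations: A -> P^(-1)AP (same characteristic polynomial)
2. Transpose: A^T has the same eigenvalues as A

Eigenvalues are NOT preserved by:
- Adding identity: eigenvalues become 2+1, -1+1
- Scaling: eigenvalues become 4, -2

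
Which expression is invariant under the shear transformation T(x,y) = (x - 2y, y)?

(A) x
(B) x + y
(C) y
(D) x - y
C

Under the shear T(x,y) = (x - 2y, y):
Substitute the transformed coordinates into each option and compare with the original:
(A) x  ->  (x - 2y) = x - 2y   [differs from x: not invariant]
(B) x + y  ->  (x - 2y) + (y) = x - y   [differs from x + y: not invariant]
(C) y  ->  (y) = y   [equals y: invariant]
(D) x - y  ->  (x - 2y) - (y) = x - 3y   [differs from x - y: not invariant]

Only option (C), y, is unchanged by the transformation.
A horizontal shear moves points parallel to the x-axis, so the y-coordinate (and any function of y alone) is unchanged.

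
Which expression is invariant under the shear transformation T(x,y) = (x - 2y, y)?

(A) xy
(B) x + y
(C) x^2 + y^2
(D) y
D

Under the shear T(x,y) = (x - 2y, y):
Substitute the transformed coordinates into each option and compare with the original:
(A) xy  ->  (x - 2y)(y) = xy - 2y^2   [differs from xy: not invariant]
(B) x + y  ->  (x - 2y) + (y) = x - y   [differs from x + y: not invariant]
(C) x^2 + y^2  ->  (x - 2y)^2 + (y)^2 = x^2 - 4xy + 5y^2   [differs from x^2 + y^2: not invariant]
(D) y  ->  (y) = y   [equals y: invariant]

Only option (D), y, is unchanged by the transformation.
A horizontal shear moves points parallel to the x-axis, so the y-coordinate (and any function of y alone) is unchanged.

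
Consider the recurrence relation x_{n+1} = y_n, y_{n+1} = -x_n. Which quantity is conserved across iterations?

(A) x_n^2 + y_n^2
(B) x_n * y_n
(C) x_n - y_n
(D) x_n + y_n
A

For the recurrence x_{n+1} = y_n, y_{n+1} = -x_n:

x_{n+1}^2 + y_{n+1}^2 = y_n^2 + (-x_n)^2 = x_n^2 + y_n^2
The sum of squares is conserved (like energy in a harmonic oscillator).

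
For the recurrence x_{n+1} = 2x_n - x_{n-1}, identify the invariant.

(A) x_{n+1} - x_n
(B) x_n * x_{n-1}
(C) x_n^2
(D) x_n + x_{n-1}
A

For the recurrence x_{n+1} = 2x_n - x_{n-1}:

If x_{n+1} = 2x_n - x_{n-1}, then:
x_{n+1} - x_n = x_n - x_{n-1}
The first difference is constant throughout the sequence.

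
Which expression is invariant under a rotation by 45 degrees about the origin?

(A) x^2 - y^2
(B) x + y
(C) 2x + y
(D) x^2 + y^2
D

A rotation by 45 degrees sends (x, y) to (sqrt(2)x/2 - sqrt(2)y/2, sqrt(2)x/2 + sqrt(2)y/2).
Substitute the transformed coordinates into each option and compare with the original:
(A) x^2 - y^2  ->  (sqrt(2)x/2 - sqrt(2)y/2)^2 - (sqrt(2)x/2 + sqrt(2)y/2)^2 = -2xy   [differs from x^2 - y^2: not invariant]
(B) x + y  ->  (sqrt(2)x/2 - sqrt(2)y/2) + (sqrt(2)x/2 + sqrt(2)y/2) = sqrt(2)x   [differs from x + y: not invariant]
(C) 2x + y  ->  2(sqrt(2)x/2 - sqrt(2)y/2) + (sqrt(2)x/2 + sqrt(2)y/2) = 3sqrt(2)x/2 - sqrt(2)y/2   [differs from 2x + y: not invariant]
(D) x^2 + y^2  ->  (sqrt(2)x/2 - sqrt(2)y/2)^2 + (sqrt(2)x/2 + sqrt(2)y/2)^2 = x^2 + y^2   [equals x^2 + y^2: invariant]

Only option (D), x^2 + y^2, is unchanged by the transformation.
Geometrically, x^2 + y^2 is the squared distance from the origin, which every rotation about the origin preserves.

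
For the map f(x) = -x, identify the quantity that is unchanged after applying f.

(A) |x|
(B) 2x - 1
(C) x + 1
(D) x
A

For f(x) = -x:
Applying f replaces x by -x. Since |-x| = |x|, the absolute value is unchanged by f, whereas x -> -x, 2x - 1 -> -2x - 1 and x + 1 -> -x + 1 all change.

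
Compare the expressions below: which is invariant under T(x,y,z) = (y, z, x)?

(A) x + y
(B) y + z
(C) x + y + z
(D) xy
C

Apply T(x,y,z) = (y, z, x) to each option, i.e. replace (x, y, z) by the transformed coordinates.
Substitute the transformed coordinates into each option and compare with the original:
(A) x + y  ->  (y) + (z) = y + z   [differs from x + y: not invariant]
(B) y + z  ->  (z) + (x) = x + z   [differs from y + z: not invariant]
(C) x + y + z  ->  (y) + (z) + (x) = x + y + z   [equals x + y + z: invariant]
(D) xy  ->  (y)(z) = yz   [differs from xy: not invariant]

Only option (C), x + y + z, is unchanged by the transformation.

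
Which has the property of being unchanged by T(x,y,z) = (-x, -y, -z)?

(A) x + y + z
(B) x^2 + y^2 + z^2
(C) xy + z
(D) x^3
B

Apply T(x,y,z) = (-x, -y, -z) to each option, i.e. replace (x, y, z) by the transformed coordinates.
Substitute the transformed coordinates into each option and compare with the original:
(A) x + y + z  ->  (-x) + (-y) + (-z) = -x - y - z   [differs from x + y + z: not invariant]
(B) x^2 + y^2 + z^2  ->  (-x)^2 + (-y)^2 + (-z)^2 = x^2 + y^2 + z^2   [equals x^2 + y^2 + z^2: invariant]
(C) xy + z  ->  (-x)(-y) + (-z) = xy - z   [differs from xy + z: not invariant]
(D) x^3  ->  (-x)^3 = -x^3   [differs from x^3: not invariant]

Only option (B), x^2 + y^2 + z^2, is unchanged by the transformation.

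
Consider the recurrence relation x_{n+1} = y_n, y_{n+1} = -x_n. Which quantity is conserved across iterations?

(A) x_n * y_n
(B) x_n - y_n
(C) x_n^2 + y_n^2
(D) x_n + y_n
C

For the recurrence x_{n+1} = y_n, y_{n+1} = -x_n:

x_{n+1}^2 + y_{n+1}^2 = y_n^2 + (-x_n)^2 = x_n^2 + y_n^2
The sum of squares is conserved (like energy in a harmonic oscillator).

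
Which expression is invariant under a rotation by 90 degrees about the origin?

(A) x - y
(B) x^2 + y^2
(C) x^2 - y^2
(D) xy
B

A rotation by 90 degrees sends (x, y) to (-y, x).
Substitute the transformed coordinates into each option and compare with the original:
(A) x - y  ->  (-y) - (x) = -x - y   [differs from x - y: not invariant]
(B) x^2 + y^2  ->  (-y)^2 + (x)^2 = x^2 + y^2   [equals x^2 + y^2: invariant]
(C) x^2 - y^2  ->  (-y)^2 - (x)^2 = -x^2 + y^2   [differs from x^2 - y^2: not invariant]
(D) xy  ->  (-y)(x) = -xy   [differs from xy: not invariant]

Only option (B), x^2 + y^2, is unchanged by the transformation.
Geometrically, x^2 + y^2 is the squared distance from the origin, which every rotation about the origin preserves.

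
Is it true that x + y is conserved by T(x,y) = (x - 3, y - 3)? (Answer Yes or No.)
No

Substitute T(x,y) = (x - 3, y - 3) into the expression and compare with the original.

Original: x + y
After applying T: (x - 3) + (y - 3) = x + y - 6

This differs from the original x + y (difference: -6), so the expression is NOT invariant.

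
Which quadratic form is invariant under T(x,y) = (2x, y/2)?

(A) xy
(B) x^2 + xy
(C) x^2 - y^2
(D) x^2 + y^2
A

T multiplies x by 2 and divides y by 2.
Substitute the transformed coordinates into each option and compare with the original:
(A) xy  ->  (2x)(y/2) = xy   [equals xy: invariant]
(B) x^2 + xy  ->  (2x)^2 + (2x)(y/2) = 4x^2 + xy   [differs from x^2 + xy: not invariant]
(C) x^2 - y^2  ->  (2x)^2 - (y/2)^2 = 4x^2 - y^2/4   [differs from x^2 - y^2: not invariant]
(D) x^2 + y^2  ->  (2x)^2 + (y/2)^2 = 4x^2 + y^2/4   [differs from x^2 + y^2: not invariant]

Only option (A), xy, is unchanged by the transformation.
The factors 2 and 1/2 cancel only in the pure product xy.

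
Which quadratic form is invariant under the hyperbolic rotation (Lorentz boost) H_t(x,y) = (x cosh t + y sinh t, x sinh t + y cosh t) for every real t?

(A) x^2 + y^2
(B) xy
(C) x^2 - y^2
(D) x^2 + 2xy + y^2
C

Write x' = x cosh t + y sinh t, y' = x sinh t + y cosh t and substitute into each option:
(A) x^2 + y^2: (x cosh t + y sinh t)^2 + (x sinh t + y cosh t)^2 = (x^2 + y^2)(cosh^2 t + sinh^2 t) + 4xy sinh t cosh t = (x^2 + y^2) cosh 2t + 2xy sinh 2t   [not invariant for t != 0]
(B) xy: (x cosh t + y sinh t)(x sinh t + y cosh t) = xy(cosh^2 t + sinh^2 t) + (x^2 + y^2) sinh t cosh t = xy cosh 2t + (x^2 + y^2)(sinh 2t)/2   [not invariant for t != 0]
(C) x^2 - y^2: (x cosh t + y sinh t)^2 - (x sinh t + y cosh t)^2 = x^2(cosh^2 t - sinh^2 t) + 2xy(cosh t sinh t - sinh t cosh t) + y^2(sinh^2 t - cosh^2 t) = x^2 - y^2   [invariant, using cosh^2 t - sinh^2 t = 1]
(D) x^2 + 2xy + y^2: (x' + y')^2 with x' + y' = (x + y)(cosh t + sinh t) = (x + y)e^t, so it becomes (x + y)^2 e^(2t)   [not invariant for t != 0]

Only (C) x^2 - y^2 is unchanged; it is the Minkowski form preserved by Lorentz boosts, just as x^2 + y^2 is preserved by ordinary rotations.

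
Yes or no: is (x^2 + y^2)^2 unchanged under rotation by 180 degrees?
Yes

Applying rotation by 180 degrees: x' = x*cos(180 degrees) - y*sin(180 degrees) = -x, y' = x*sin(180 degrees) + y*cos(180 degrees) = -y

Substituting into (x^2 + y^2)^2:
((-x)^2 + (-y)^2)^2
= x^4 + 2x^2y^2 + y^4 = (x^2 + y^2)^2

This equals the original expression (x^2 + y^2)^2, so it IS invariant.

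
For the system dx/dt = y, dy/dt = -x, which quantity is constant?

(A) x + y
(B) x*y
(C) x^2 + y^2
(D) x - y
C

A first integral I satisfies dI/dt = 0 along every solution. Differentiate each option and use the equation of motion:
(A) d/dt[x + y] = y + (-x) = y - x, not identically 0
(B) d/dt[x*y] = (dx/dt)y + x(dy/dt) = y^2 - x^2, not identically 0
(C) d/dt[x^2 + y^2] = 2x*dx/dt + 2y*dy/dt = 2x*y + 2y*(-x) = 0
(D) d/dt[x - y] = y - (-x) = x + y, not identically 0

Only (C) has zero time-derivative. So x^2 + y^2 (the squared radius; trajectories are circles) is the conserved quantity.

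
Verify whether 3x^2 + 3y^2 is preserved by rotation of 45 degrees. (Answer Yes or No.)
Yes

Applying rotation by 45 degrees: x' = x*cos(45 degrees) - y*sin(45 degrees) = sqrt(2)x/2 - sqrt(2)y/2, y' = x*sin(45 degrees) + y*cos(45 degrees) = sqrt(2)x/2 + sqrt(2)y/2

Substituting into 3x^2 + 3y^2:
3(sqrt(2)x/2 - sqrt(2)y/2)^2 + 3(sqrt(2)x/2 + sqrt(2)y/2)^2
= 3x^2 + 3y^2

This equals the original expression 3x^2 + 3y^2, so it IS invariant.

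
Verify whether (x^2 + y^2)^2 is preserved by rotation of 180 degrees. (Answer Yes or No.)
Yes

Applying rotation by 180 degrees: x' = x*cos(180 degrees) - y*sin(180 degrees) = -x, y' = x*sin(180 degrees) + y*cos(180 degrees) = -y

Substituting into (x^2 + y^2)^2:
((-x)^2 + (-y)^2)^2
= x^4 + 2x^2y^2 + y^4 = (x^2 + y^2)^2

This equals the original expression (x^2 + y^2)^2, so it IS invariant.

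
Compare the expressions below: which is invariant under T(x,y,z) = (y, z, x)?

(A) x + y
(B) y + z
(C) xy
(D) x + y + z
D

Apply T(x,y,z) = (y, z, x) to each option, i.e. replace (x, y, z) by the transformed coordinates.
Substitute the transformed coordinates into each option and compare with the original:
(A) x + y  ->  (y) + (z) = y + z   [differs from x + y: not invariant]
(B) y + z  ->  (z) + (x) = x + z   [differs from y + z: not invariant]
(C) xy  ->  (y)(z) = yz   [differs from xy: not invariant]
(D) x + y + z  ->  (y) + (z) + (x) = x + y + z   [equals x + y + z: invariant]

Only option (D), x + y + z, is unchanged by the transformation.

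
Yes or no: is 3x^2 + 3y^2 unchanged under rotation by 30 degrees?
Yes

Applying rotation by 30 degrees: x' = x*cos(30 degrees) - y*sin(30 degrees) = sqrt(3)x/2 - y/2, y' = x*sin(30 degrees) + y*cos(30 degrees) = x/2 + sqrt(3)y/2

Substituting into 3x^2 + 3y^2:
3(sqrt(3)x/2 - y/2)^2 + 3(x/2 + sqrt(3)y/2)^2
= 3x^2 + 3y^2

This equals the original expression 3x^2 + 3y^2, so it IS invariant.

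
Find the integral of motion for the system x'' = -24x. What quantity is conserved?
E = (x')^2 + 24x^2

Multiply the equation by x':
x' * x'' = -24x * x'
The left side is d/dt[(x')^2/2] and the right side is d/dt[-24x^2/2], so
d/dt[(x')^2/2 + 24x^2/2] = 0, i.e. (x')^2/2 + 24x^2/2 = constant.
Multiplying by 2, the integral of motion is E = (x')^2 + 24x^2.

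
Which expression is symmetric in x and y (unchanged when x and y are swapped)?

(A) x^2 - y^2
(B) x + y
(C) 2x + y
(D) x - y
B

A symmetric expression is unchanged when the variables are permuted; here the transformation to test is the swap (x, y) -> (y, x).
Substitute the transformed coordinates into each option and compare with the original:
(A) x^2 - y^2  ->  (y)^2 - (x)^2 = -x^2 + y^2   [differs from x^2 - y^2: not invariant]
(B) x + y  ->  (y) + (x) = x + y   [equals x + y: invariant]
(C) 2x + y  ->  2(y) + (x) = x + 2y   [differs from 2x + y: not invariant]
(D) x - y  ->  (y) - (x) = -x + y   [differs from x - y: not invariant]

Only option (B), x + y, is unchanged by the transformation.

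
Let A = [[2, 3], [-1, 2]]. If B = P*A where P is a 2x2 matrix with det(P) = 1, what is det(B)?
7

By the multiplicative property of determinants, det(B) = det(P*A) = det(P) * det(A) = det(A),
so the determinant is invariant under multiplication by any determinant-1 matrix; we just need det(A).

det(A) = (2)(2) - (3)(-1) = 4 - (-3) = 7

Therefore det(B) = 1 * 7 = 7.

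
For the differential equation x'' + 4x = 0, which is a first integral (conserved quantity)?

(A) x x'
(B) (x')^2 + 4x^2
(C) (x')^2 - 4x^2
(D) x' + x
B

A first integral I satisfies dI/dt = 0 along every solution. Differentiate each option and use the equation of motion:
(A) d/dt[x x'] = (x')^2 + x x'' = (x')^2 - 4x^2, not identically 0
(B) d/dt[(x')^2 + 4x^2] = 2x'x'' + 8x x' = 2x'(-4x) + 8x x' = 0
(C) d/dt[(x')^2 - 4x^2] = 2x'x'' - 8x x' = -16x x', not identically 0
(D) d/dt[x' + x] = x'' + x' = -4x + x', not identically 0

Only (B) has zero time-derivative. So the energy-like quantity (x')^2 + 4x^2 is the first integral.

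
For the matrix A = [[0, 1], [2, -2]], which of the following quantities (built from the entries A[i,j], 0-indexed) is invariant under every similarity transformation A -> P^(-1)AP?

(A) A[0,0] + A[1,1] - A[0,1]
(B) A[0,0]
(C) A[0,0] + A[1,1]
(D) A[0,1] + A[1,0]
C

A[0,0] + A[1,1] is the trace of A. By the cyclic property of the trace, tr(P^(-1)AP) = tr(APP^(-1)) = tr(A), so it is the same for every matrix similar to A.

The other combinations are not similarity invariants. For example, take P = [[1, -1], [0, 1]] (det P = 1), so P^(-1) = [[1, 1], [0, 1]] and
B = P^(-1)AP = [[2, -3], [2, -4]].
Evaluating each option on A and on B:
(A) A[0,0] + A[1,1] - A[0,1]: -3 for A, 1 for B -> changes
(B) A[0,0]: 0 for A, 2 for B -> changes
(C) A[0,0] + A[1,1]: -2 for A, -2 for B -> unchanged
(D) A[0,1] + A[1,0]: 3 for A, -1 for B -> changes

Only (C) A[0,0] + A[1,1] = -2 survives (and it does so for every P, not just this one), so it is the invariant.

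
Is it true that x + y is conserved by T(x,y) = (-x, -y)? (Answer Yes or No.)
No

Substitute T(x,y) = (-x, -y) into the expression and compare with the original.

Original: x + y
After applying T: (-x) + (-y) = -x - y

This differs from the original x + y (difference: -2x - 2y), so the expression is NOT invariant.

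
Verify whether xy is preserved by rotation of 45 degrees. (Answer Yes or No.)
No

Applying rotation by 45 degrees: x' = x*cos(45 degrees) - y*sin(45 degrees) = sqrt(2)x/2 - sqrt(2)y/2, y' = x*sin(45 degrees) + y*cos(45 degrees) = sqrt(2)x/2 + sqrt(2)y/2

Substituting into xy:
(sqrt(2)x/2 - sqrt(2)y/2)(sqrt(2)x/2 + sqrt(2)y/2)
= x^2/2 - y^2/2

This differs from the original expression xy, so it is NOT invariant.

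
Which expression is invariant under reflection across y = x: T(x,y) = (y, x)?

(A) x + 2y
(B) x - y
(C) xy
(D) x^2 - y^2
C

The map is reflection across y = x: T(x,y) = (y, x).
Substitute the transformed coordinates into each option and compare with the original:
(A) x + 2y  ->  (y) + 2(x) = 2x + y   [differs from x + 2y: not invariant]
(B) x - y  ->  (y) - (x) = -x + y   [differs from x - y: not invariant]
(C) xy  ->  (y)(x) = xy   [equals xy: invariant]
(D) x^2 - y^2  ->  (y)^2 - (x)^2 = -x^2 + y^2   [differs from x^2 - y^2: not invariant]

Only option (C), xy, is unchanged by the transformation.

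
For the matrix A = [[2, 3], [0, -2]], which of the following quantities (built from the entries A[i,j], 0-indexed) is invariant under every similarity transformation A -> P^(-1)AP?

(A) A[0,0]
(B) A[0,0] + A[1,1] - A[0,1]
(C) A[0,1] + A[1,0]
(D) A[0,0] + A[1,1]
D

A[0,0] + A[1,1] is the trace of A. By the cyclic property of the trace, tr(P^(-1)AP) = tr(APP^(-1)) = tr(A), so it is the same for every matrix similar to A.

The other combinations are not similarity invariants. For example, take P = [[2, 1], [1, 1]] (det P = 1), so P^(-1) = [[1, -1], [-1, 2]] and
B = P^(-1)AP = [[9, 7], [-11, -9]].
Evaluating each option on A and on B:
(A) A[0,0]: 2 for A, 9 for B -> changes
(B) A[0,0] + A[1,1] - A[0,1]: -3 for A, -7 for B -> changes
(C) A[0,1] + A[1,0]: 3 for A, -4 for B -> changes
(D) A[0,0] + A[1,1]: 0 for A, 0 for B -> unchanged

Only (D) A[0,0] + A[1,1] = 0 survives (and it does so for every P, not just this one), so it is the invariant.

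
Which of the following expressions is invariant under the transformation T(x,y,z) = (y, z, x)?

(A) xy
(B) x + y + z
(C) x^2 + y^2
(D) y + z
B

Apply T(x,y,z) = (y, z, x) to each option, i.e. replace (x, y, z) by the transformed coordinates.
Substitute the transformed coordinates into each option and compare with the original:
(A) xy  ->  (y)(z) = yz   [differs from xy: not invariant]
(B) x + y + z  ->  (y) + (z) + (x) = x + y + z   [equals x + y + z: invariant]
(C) x^2 + y^2  ->  (y)^2 + (z)^2 = y^2 + z^2   [differs from x^2 + y^2: not invariant]
(D) y + z  ->  (z) + (x) = x + z   [differs from y + z: not invariant]

Only option (B), x + y + z, is unchanged by the transformation.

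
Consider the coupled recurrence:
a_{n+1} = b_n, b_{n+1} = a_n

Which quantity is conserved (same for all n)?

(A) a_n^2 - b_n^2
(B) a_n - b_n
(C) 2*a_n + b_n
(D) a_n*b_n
D

Replace a_n by a_{n+1} = b_n and b_n by b_{n+1} = a_n in each option and simplify:
(A) a_n^2 - b_n^2  ->  (b_n)^2 - (a_n)^2 = -a_n^2 + b_n^2   [not conserved]
(B) a_n - b_n  ->  (b_n) - (a_n) = -a_n + b_n   [not conserved]
(C) 2*a_n + b_n  ->  2*(b_n) + (a_n) = a_n + 2*b_n   [not conserved]
(D) a_n*b_n  ->  (b_n)*(a_n) = a_n*b_n   [conserved]

Only (D) a_n*b_n returns to itself after one step, so it is the conserved quantity.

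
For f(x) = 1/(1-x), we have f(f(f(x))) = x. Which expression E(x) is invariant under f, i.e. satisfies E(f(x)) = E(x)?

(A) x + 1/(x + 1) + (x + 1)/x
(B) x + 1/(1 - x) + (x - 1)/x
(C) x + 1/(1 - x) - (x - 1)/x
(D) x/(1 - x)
B

Replace x by f(x) = 1/(1 - x) in each option and simplify. As a quick numerical cross-check, also compare E(5) with E(f(5)) = E(-1/4).

(A) x + 1/(x + 1) + (x + 1)/x  ->  (1/(1 - x)) + 1/((1/(1 - x)) + 1) + ((1/(1 - x)) + 1)/(1/(1 - x)) = (-x^3 + 6x^2 - 11x + 7)/(x^2 - 3x + 2); check: E(5) = 191/30 but E(-1/4) = -23/12.   [not invariant]
(B) x + 1/(1 - x) + (x - 1)/x  ->  (1/(1 - x)) + 1/(1 - (1/(1 - x))) + ((1/(1 - x)) - 1)/(1/(1 - x)), which simplifies back to x + 1/(1 - x) + (x - 1)/x; check: E(5) = 111/20, E(-1/4) = 111/20.   [invariant]
(C) x + 1/(1 - x) - (x - 1)/x  ->  (1/(1 - x)) + 1/(1 - (1/(1 - x))) - ((1/(1 - x)) - 1)/(1/(1 - x)) = (x^2(1 - x) - x + (x - 1)^2)/(x(x - 1)); check: E(5) = 79/20 but E(-1/4) = -89/20.   [not invariant]
(D) x/(1 - x)  ->  (1/(1 - x))/(1 - (1/(1 - x))) = -1/x; check: E(5) = -5/4 but E(-1/4) = -1/5.   [not invariant]

Only (B) is unchanged. Indeed f(f(x)) = 1/(1 - 1/(1-x)) = (1-x)/(-x) = (x-1)/x, so E(x) = x + f(x) + f(f(x)) is the sum over the whole 3-cycle; applying f just permutes the three terms cyclically (x -> f(x) -> f(f(x)) -> x), leaving the sum unchanged.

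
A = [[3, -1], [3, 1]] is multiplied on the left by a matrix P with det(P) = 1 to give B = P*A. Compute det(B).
6

By the multiplicative property of determinants, det(B) = det(P*A) = det(P) * det(A) = det(A),
so the determinant is invariant under multiplication by any determinant-1 matrix; we just need det(A).

det(A) = (3)(1) - (-1)(3) = 3 - (-3) = 6

Therefore det(B) = 1 * 6 = 6.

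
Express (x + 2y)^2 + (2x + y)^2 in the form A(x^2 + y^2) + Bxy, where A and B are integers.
5(x^2 + y^2) + 8xy

Expanding: (x + 2y)^2 = x^2 + 4xy + 4y^2
(2x + y)^2 = 4x^2 + 4xy + y^2
Sum = (1+4)(x^2+y^2) + 8xy = 5(x^2 + y^2) + 8xy
This is symmetric in x and y.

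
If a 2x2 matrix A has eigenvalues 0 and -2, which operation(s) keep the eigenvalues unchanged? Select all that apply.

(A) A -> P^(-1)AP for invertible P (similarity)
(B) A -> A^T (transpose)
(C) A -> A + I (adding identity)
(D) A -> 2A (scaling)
A and B

Eigenvalues are preserved by:
1. Similarity transformations: A -> P^(-1)AP (same characteristic polynomial)
2. Transpose: A^T has the same eigenvalues as A

Eigenvalues are NOT preserved by:
- Adding identity: eigenvalues become 0+1, -2+1
- Scaling: eigenvalues become 0, -4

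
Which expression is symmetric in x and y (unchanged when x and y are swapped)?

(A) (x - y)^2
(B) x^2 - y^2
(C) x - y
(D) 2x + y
A

A symmetric expression is unchanged when the variables are permuted; here the transformation to test is the swap (x, y) -> (y, x).
Substitute the transformed coordinates into each option and compare with the original:
(A) (x - y)^2  ->  ((y) - (x))^2 = x^2 - 2xy + y^2   [equals (x - y)^2: invariant]
(B) x^2 - y^2  ->  (y)^2 - (x)^2 = -x^2 + y^2   [differs from x^2 - y^2: not invariant]
(C) x - y  ->  (y) - (x) = -x + y   [differs from x - y: not invariant]
(D) 2x + y  ->  2(y) + (x) = x + 2y   [differs from 2x + y: not invariant]

Only option (A), (x - y)^2, is unchanged by the transformation.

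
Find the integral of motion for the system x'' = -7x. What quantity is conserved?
E = (x')^2 + 7x^2

Multiply the equation by x':
x' * x'' = -7x * x'
The left side is d/dt[(x')^2/2] and the right side is d/dt[-7x^2/2], so
d/dt[(x')^2/2 + 7x^2/2] = 0, i.e. (x')^2/2 + 7x^2/2 = constant.
Multiplying by 2, the integral of motion is E = (x')^2 + 7x^2.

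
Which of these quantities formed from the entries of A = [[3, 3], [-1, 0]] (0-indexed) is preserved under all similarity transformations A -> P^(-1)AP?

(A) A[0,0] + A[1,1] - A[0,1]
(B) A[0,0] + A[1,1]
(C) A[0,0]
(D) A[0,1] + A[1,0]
B

A[0,0] + A[1,1] is the trace of A. By the cyclic property of the trace, tr(P^(-1)AP) = tr(APP^(-1)) = tr(A), so it is the same for every matrix similar to A.

The other combinations are not similarity invariants. For example, take P = [[1, 1], [1, 2]] (det P = 1), so P^(-1) = [[2, -1], [-1, 1]] and
B = P^(-1)AP = [[13, 19], [-7, -10]].
Evaluating each option on A and on B:
(A) A[0,0] + A[1,1] - A[0,1]: 0 for A, -16 for B -> changes
(B) A[0,0] + A[1,1]: 3 for A, 3 for B -> unchanged
(C) A[0,0]: 3 for A, 13 for B -> changes
(D) A[0,1] + A[1,0]: 2 for A, 12 for B -> changes

Only (B) A[0,0] + A[1,1] = 3 survives (and it does so for every P, not just this one), so it is the invariant.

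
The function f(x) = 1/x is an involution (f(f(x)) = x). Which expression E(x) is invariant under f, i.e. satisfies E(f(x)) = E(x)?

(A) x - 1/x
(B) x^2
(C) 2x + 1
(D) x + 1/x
D

Replace x by f(x) = 1/x in each option and simplify. As a quick numerical cross-check, also compare E(5) with E(f(5)) = E(1/5).

(A) x - 1/x  ->  (1/x) - 1/(1/x) = -x + 1/x; check: E(5) = 24/5 but E(1/5) = -24/5.   [not invariant]
(B) x^2  ->  (1/x)^2 = x^(-2); check: E(5) = 25 but E(1/5) = 1/25.   [not invariant]
(C) 2x + 1  ->  2(1/x) + 1 = (x + 2)/x; check: E(5) = 11 but E(1/5) = 7/5.   [not invariant]
(D) x + 1/x  ->  (1/x) + 1/(1/x), which simplifies back to x + 1/x; check: E(5) = 26/5, E(1/5) = 26/5.   [invariant]

Only (D) is unchanged. E is symmetric under swapping x with f(x) = 1/x, which is exactly what an involution does.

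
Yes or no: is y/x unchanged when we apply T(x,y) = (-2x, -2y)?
Yes

Substitute T(x,y) = (-2x, -2y) into the expression and compare with the original.

Original: y/x
After applying T: (-2y)/(-2x) = y/x

This is identical to the original y/x, so the expression is invariant.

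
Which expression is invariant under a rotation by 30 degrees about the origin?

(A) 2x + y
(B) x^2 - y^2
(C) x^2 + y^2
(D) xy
C

A rotation by 30 degrees sends (x, y) to (sqrt(3)x/2 - y/2, x/2 + sqrt(3)y/2).
Substitute the transformed coordinates into each option and compare with the original:
(A) 2x + y  ->  2(sqrt(3)x/2 - y/2) + (x/2 + sqrt(3)y/2) = x/2 + sqrt(3)x - y + sqrt(3)y/2   [differs from 2x + y: not invariant]
(B) x^2 - y^2  ->  (sqrt(3)x/2 - y/2)^2 - (x/2 + sqrt(3)y/2)^2 = x^2/2 - sqrt(3)xy - y^2/2   [differs from x^2 - y^2: not invariant]
(C) x^2 + y^2  ->  (sqrt(3)x/2 - y/2)^2 + (x/2 + sqrt(3)y/2)^2 = x^2 + y^2   [equals x^2 + y^2: invariant]
(D) xy  ->  (sqrt(3)x/2 - y/2)(x/2 + sqrt(3)y/2) = sqrt(3)x^2/4 + xy/2 - sqrt(3)y^2/4   [differs from xy: not invariant]

Only option (C), x^2 + y^2, is unchanged by the transformation.
Geometrically, x^2 + y^2 is the squared distance from the origin, which every rotation about the origin preserves.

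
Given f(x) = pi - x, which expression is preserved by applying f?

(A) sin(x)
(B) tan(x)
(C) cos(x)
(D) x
A

For f(x) = pi - x:
sin(pi - x) = sin(x), so sine is invariant under this transformation.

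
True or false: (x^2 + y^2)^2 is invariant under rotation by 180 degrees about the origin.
True

Applying rotation by 180 degrees: x' = x*cos(180 degrees) - y*sin(180 degrees) = -x, y' = x*sin(180 degrees) + y*cos(180 degrees) = -y

Substituting into (x^2 + y^2)^2:
((-x)^2 + (-y)^2)^2
= x^4 + 2x^2y^2 + y^4 = (x^2 + y^2)^2

This equals the original expression (x^2 + y^2)^2, so it IS invariant.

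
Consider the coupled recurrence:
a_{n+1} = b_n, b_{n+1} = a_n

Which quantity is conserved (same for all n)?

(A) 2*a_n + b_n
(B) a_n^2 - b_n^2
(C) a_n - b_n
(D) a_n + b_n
D

Replace a_n by a_{n+1} = b_n and b_n by b_{n+1} = a_n in each option and simplify:
(A) 2*a_n + b_n  ->  2*(b_n) + (a_n) = a_n + 2*b_n   [not conserved]
(B) a_n^2 - b_n^2  ->  (b_n)^2 - (a_n)^2 = -a_n^2 + b_n^2   [not conserved]
(C) a_n - b_n  ->  (b_n) - (a_n) = -a_n + b_n   [not conserved]
(D) a_n + b_n  ->  (b_n) + (a_n) = a_n + b_n   [conserved]

Only (D) a_n + b_n returns to itself after one step, so it is the conserved quantity.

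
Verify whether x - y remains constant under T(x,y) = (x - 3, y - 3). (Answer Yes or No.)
Yes

Substitute T(x,y) = (x - 3, y - 3) into the expression and compare with the original.

Original: x - y
After applying T: (x - 3) - (y - 3) = x - y

This is identical to the original x - y, so the expression is invariant.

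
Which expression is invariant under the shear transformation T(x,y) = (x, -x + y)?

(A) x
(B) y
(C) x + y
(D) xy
A

Under the shear T(x,y) = (x, -x + y):
Substitute the transformed coordinates into each option and compare with the original:
(A) x  ->  (x) = x   [equals x: invariant]
(B) y  ->  (-x + y) = -x + y   [differs from y: not invariant]
(C) x + y  ->  (x) + (-x + y) = y   [differs from x + y: not invariant]
(D) xy  ->  (x)(-x + y) = -x^2 + xy   [differs from xy: not invariant]

Only option (A), x, is unchanged by the transformation.
A vertical shear moves points parallel to the y-axis, so the x-coordinate (and any function of x alone) is unchanged.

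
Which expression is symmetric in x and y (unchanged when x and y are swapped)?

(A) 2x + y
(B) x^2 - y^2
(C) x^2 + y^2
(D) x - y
C

A symmetric expression is unchanged when the variables are permuted; here the transformation to test is the swap (x, y) -> (y, x).
Substitute the transformed coordinates into each option and compare with the original:
(A) 2x + y  ->  2(y) + (x) = x + 2y   [differs from 2x + y: not invariant]
(B) x^2 - y^2  ->  (y)^2 - (x)^2 = -x^2 + y^2   [differs from x^2 - y^2: not invariant]
(C) x^2 + y^2  ->  (y)^2 + (x)^2 = x^2 + y^2   [equals x^2 + y^2: invariant]
(D) x - y  ->  (y) - (x) = -x + y   [differs from x - y: not invariant]

Only option (C), x^2 + y^2, is unchanged by the transformation.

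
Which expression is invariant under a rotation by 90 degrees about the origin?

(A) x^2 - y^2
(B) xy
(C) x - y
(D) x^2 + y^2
D

A rotation by 90 degrees sends (x, y) to (-y, x).
Substitute the transformed coordinates into each option and compare with the original:
(A) x^2 - y^2  ->  (-y)^2 - (x)^2 = -x^2 + y^2   [differs from x^2 - y^2: not invariant]
(B) xy  ->  (-y)(x) = -xy   [differs from xy: not invariant]
(C) x - y  ->  (-y) - (x) = -x - y   [differs from x - y: not invariant]
(D) x^2 + y^2  ->  (-y)^2 + (x)^2 = x^2 + y^2   [equals x^2 + y^2: invariant]

Only option (D), x^2 + y^2, is unchanged by the transformation.
Geometrically, x^2 + y^2 is the squared distance from the origin, which every rotation about the origin preserves.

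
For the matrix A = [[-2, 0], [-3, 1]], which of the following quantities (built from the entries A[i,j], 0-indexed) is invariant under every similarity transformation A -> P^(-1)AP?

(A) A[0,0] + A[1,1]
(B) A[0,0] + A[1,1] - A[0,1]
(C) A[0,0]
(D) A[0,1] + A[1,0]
A

A[0,0] + A[1,1] is the trace of A. By the cyclic property of the trace, tr(P^(-1)AP) = tr(APP^(-1)) = tr(A), so it is the same for every matrix similar to A.

The other combinations are not similarity invariants. For example, take P = [[1, 2], [0, 1]] (det P = 1), so P^(-1) = [[1, -2], [0, 1]] and
B = P^(-1)AP = [[4, 6], [-3, -5]].
Evaluating each option on A and on B:
(A) A[0,0] + A[1,1]: -1 for A, -1 for B -> unchanged
(B) A[0,0] + A[1,1] - A[0,1]: -1 for A, -7 for B -> changes
(C) A[0,0]: -2 for A, 4 for B -> changes
(D) A[0,1] + A[1,0]: -3 for A, 3 for B -> changes

Only (A) A[0,0] + A[1,1] = -1 survives (and it does so for every P, not just this one), so it is the invariant.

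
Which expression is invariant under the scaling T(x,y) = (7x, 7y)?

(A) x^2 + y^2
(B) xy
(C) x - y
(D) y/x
D

Under the uniform scaling T(x,y) = (7x, 7y):
Substitute the transformed coordinates into each option and compare with the original:
(A) x^2 + y^2  ->  (7x)^2 + (7y)^2 = 49x^2 + 49y^2   [differs from x^2 + y^2: not invariant]
(B) xy  ->  (7x)(7y) = 49xy   [differs from xy: not invariant]
(C) x - y  ->  (7x) - (7y) = 7x - 7y   [differs from x - y: not invariant]
(D) y/x  ->  (7y)/(7x) = y/x   [equals y/x: invariant]

Only option (D), y/x, is unchanged by the transformation.
The common factor 7 cancels in a ratio of coordinates, while sums, products and sums of squares pick up factors of 7 or 49.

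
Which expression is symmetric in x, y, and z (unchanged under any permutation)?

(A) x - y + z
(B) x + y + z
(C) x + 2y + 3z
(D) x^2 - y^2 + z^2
B

A symmetric expression is unchanged when the variables are permuted; here the transformation to test is the swap (x, y) -> (y, x).
A symmetric expression must survive every permutation; the single swap x <-> y already eliminates the distractors, and the keyed expression is also unchanged by x <-> z and y <-> z (each variable enters it in exactly the same way).
Substitute the transformed coordinates into each option and compare with the original:
(A) x - y + z  ->  (y) - (x) + z = -x + y + z   [differs from x - y + z: not invariant]
(B) x + y + z  ->  (y) + (x) + z = x + y + z   [equals x + y + z: invariant]
(C) x + 2y + 3z  ->  (y) + 2(x) + 3z = 2x + y + 3z   [differs from x + 2y + 3z: not invariant]
(D) x^2 - y^2 + z^2  ->  (y)^2 - (x)^2 + z^2 = -x^2 + y^2 + z^2   [differs from x^2 - y^2 + z^2: not invariant]

Only option (B), x + y + z, is unchanged by the transformation.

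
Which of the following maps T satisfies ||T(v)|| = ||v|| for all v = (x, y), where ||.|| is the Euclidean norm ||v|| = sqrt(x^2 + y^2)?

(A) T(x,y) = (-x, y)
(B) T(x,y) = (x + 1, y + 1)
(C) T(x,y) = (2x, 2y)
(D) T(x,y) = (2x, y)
A

A transformation preserves a norm if ||T(v)|| = ||v|| for every v; a single vector where the norm changes rules an option out.

(A) T(x,y) = (-x, y): preserves the norm -- it is an orthogonal map (a rotation/reflection), and (-x)^2 + (y)^2 simplifies to x^2 + y^2.
(B) T(x,y) = (x + 1, y + 1): v = (1, 0) has norm sqrt((1)^2 + (0)^2) = 1, but T(v) = (2, 1) has norm sqrt(5) -- not preserved.
(C) T(x,y) = (2x, 2y): v = (1, 0) has norm sqrt((1)^2 + (0)^2) = 1, but T(v) = (2, 0) has norm 2 -- not preserved.
(D) T(x,y) = (2x, y): v = (1, 0) has norm sqrt((1)^2 + (0)^2) = 1, but T(v) = (2, 0) has norm 2 -- not preserved.

Therefore the answer is (A).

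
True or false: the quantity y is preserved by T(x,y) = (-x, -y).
False

Substitute T(x,y) = (-x, -y) into the expression and compare with the original.

Original: y
After applying T: (-y) = -y

This differs from the original y (difference: -2y), so the expression is NOT invariant.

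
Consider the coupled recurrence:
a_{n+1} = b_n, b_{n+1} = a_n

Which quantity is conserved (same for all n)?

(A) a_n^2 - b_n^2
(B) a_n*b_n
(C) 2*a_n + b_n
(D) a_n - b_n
B

Replace a_n by a_{n+1} = b_n and b_n by b_{n+1} = a_n in each option and simplify:
(A) a_n^2 - b_n^2  ->  (b_n)^2 - (a_n)^2 = -a_n^2 + b_n^2   [not conserved]
(B) a_n*b_n  ->  (b_n)*(a_n) = a_n*b_n   [conserved]
(C) 2*a_n + b_n  ->  2*(b_n) + (a_n) = a_n + 2*b_n   [not conserved]
(D) a_n - b_n  ->  (b_n) - (a_n) = -a_n + b_n   [not conserved]

Only (B) a_n*b_n returns to itself after one step, so it is the conserved quantity.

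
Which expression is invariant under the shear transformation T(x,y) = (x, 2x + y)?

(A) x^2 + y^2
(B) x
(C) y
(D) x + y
B

Under the shear T(x,y) = (x, 2x + y):
Substitute the transformed coordinates into each option and compare with the original:
(A) x^2 + y^2  ->  (x)^2 + (2x + y)^2 = 5x^2 + 4xy + y^2   [differs from x^2 + y^2: not invariant]
(B) x  ->  (x) = x   [equals x: invariant]
(C) y  ->  (2x + y) = 2x + y   [differs from y: not invariant]
(D) x + y  ->  (x) + (2x + y) = 3x + y   [differs from x + y: not invariant]

Only option (B), x, is unchanged by the transformation.
A vertical shear moves points parallel to the y-axis, so the x-coordinate (and any function of x alone) is unchanged.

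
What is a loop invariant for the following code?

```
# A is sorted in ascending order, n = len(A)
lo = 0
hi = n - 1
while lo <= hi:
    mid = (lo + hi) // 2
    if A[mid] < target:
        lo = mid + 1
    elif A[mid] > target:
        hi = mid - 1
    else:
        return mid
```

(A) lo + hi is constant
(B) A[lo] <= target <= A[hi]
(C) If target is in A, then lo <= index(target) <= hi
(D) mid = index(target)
C

A loop invariant must hold before the first iteration and be re-established by every execution of the body.

(C) If target is in A, then lo <= index(target) <= hi: Before the loop [lo, hi] = [0, n-1] covers every index. When A[mid] < target, sortedness puts target strictly to the right of mid, so setting lo = mid + 1 keeps index(target) in [lo, hi]; symmetrically for hi = mid - 1. Hence 'if target is in A then lo <= index(target) <= hi' holds after every iteration, and when lo > hi it proves target is absent.

The other options fail:
(A) lo + hi is constant: each iteration moves exactly one of lo, hi, so lo + hi changes (e.g. 0 + (n-1) becomes (mid+1) + (n-1)).
(B) A[lo] <= target <= A[hi]: fails when target is not in A (e.g. target < A[0] already violates it before the loop), so it is not maintained in general.
(D) mid = index(target): mid is just the current probe; it equals index(target) only on the iteration that returns.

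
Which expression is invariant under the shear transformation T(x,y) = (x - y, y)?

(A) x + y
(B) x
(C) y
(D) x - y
C

Under the shear T(x,y) = (x - y, y):
Substitute the transformed coordinates into each option and compare with the original:
(A) x + y  ->  (x - y) + (y) = x   [differs from x + y: not invariant]
(B) x  ->  (x - y) = x - y   [differs from x: not invariant]
(C) y  ->  (y) = y   [equals y: invariant]
(D) x - y  ->  (x - y) - (y) = x - 2y   [differs from x - y: not invariant]

Only option (C), y, is unchanged by the transformation.
A horizontal shear moves points parallel to the x-axis, so the y-coordinate (and any function of y alone) is unchanged.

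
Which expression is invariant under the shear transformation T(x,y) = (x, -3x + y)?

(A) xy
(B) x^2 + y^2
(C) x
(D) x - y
C

Under the shear T(x,y) = (x, -3x + y):
Substitute the transformed coordinates into each option and compare with the original:
(A) xy  ->  (x)(-3x + y) = -3x^2 + xy   [differs from xy: not invariant]
(B) x^2 + y^2  ->  (x)^2 + (-3x + y)^2 = 10x^2 - 6xy + y^2   [differs from x^2 + y^2: not invariant]
(C) x  ->  (x) = x   [equals x: invariant]
(D) x - y  ->  (x) - (-3x + y) = 4x - y   [differs from x - y: not invariant]

Only option (C), x, is unchanged by the transformation.
A vertical shear moves points parallel to the y-axis, so the x-coordinate (and any function of x alone) is unchanged.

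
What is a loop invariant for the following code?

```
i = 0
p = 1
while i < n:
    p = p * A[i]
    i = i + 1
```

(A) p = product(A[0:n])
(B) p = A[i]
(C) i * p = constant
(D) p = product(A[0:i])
D

A loop invariant must hold before the first iteration and be re-established by every execution of the body.

(D) p = product(A[0:i]): Initially i = 0 and p = 1 = product of the empty slice A[0:0]. If p = product(A[0:i]) holds at the top of an iteration, the body sets p to product(A[0:i]) * A[i] = product(A[0:i+1]) and then i to i+1, so the property is restored. At exit i = n, giving p = product(A[0:n]).

The other options fail:
(A) p = product(A[0:n]): false before the loop (p = 1, not the full product) -- it only becomes true at exit.
(B) p = A[i]: after the first iteration p = A[0] but i = 1; in general p is a product of several elements, not a single one.
(C) i * p = constant: initially i * p = 0, but after one iteration it is 1 * A[0], which is nonzero in general.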